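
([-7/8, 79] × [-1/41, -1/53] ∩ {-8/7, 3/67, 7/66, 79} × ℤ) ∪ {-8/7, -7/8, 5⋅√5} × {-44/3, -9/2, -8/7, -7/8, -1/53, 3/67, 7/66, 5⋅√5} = {-8/7, -7/8, 5⋅√5} × {-44/3, -9/2, -8/7, -7/8, -1/53, 3/67, 7/66, 5⋅√5}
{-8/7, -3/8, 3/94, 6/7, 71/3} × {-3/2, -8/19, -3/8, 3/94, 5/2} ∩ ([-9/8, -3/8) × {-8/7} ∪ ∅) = ∅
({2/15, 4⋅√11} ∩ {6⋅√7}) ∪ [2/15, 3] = [2/15, 3]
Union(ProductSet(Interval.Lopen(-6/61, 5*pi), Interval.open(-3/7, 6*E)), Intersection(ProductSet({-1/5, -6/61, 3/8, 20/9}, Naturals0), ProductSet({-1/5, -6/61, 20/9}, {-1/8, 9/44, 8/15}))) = ProductSet(Interval.Lopen(-6/61, 5*pi), Interval.open(-3/7, 6*E))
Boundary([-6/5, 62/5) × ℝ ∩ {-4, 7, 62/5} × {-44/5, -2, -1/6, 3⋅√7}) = {7} × {-44/5, -2, -1/6, 3⋅√7}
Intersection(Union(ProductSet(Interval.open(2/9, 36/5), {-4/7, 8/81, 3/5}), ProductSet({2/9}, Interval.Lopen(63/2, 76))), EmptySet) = EmptySet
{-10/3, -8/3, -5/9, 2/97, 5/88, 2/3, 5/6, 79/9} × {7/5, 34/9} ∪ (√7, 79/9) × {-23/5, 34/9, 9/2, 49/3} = ({-10/3, -8/3, -5/9, 2/97, 5/88, 2/3, 5/6, 79/9} × {7/5, 34/9}) ∪ ((√7, 79/9) × {-23/5, 34/9, 9/2, 49/3})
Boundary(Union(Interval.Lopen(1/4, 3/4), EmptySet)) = {1/4, 3/4}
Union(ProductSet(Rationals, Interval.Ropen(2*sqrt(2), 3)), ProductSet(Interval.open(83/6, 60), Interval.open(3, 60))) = Union(ProductSet(Interval.open(83/6, 60), Interval.open(3, 60)), ProductSet(Rationals, Interval.Ropen(2*sqrt(2), 3)))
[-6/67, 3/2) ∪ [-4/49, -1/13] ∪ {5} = [-6/67, 3/2) ∪ {5}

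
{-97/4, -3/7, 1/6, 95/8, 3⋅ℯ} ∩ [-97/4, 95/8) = {-97/4, -3/7, 1/6, 3⋅ℯ}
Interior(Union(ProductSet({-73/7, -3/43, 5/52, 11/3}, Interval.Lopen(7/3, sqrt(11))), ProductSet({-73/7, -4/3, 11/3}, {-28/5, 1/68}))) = EmptySet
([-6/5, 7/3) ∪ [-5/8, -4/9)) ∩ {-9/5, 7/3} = ∅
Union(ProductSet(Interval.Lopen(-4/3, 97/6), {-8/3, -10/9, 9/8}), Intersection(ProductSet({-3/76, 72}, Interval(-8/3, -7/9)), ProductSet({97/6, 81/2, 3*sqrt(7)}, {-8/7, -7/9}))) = ProductSet(Interval.Lopen(-4/3, 97/6), {-8/3, -10/9, 9/8})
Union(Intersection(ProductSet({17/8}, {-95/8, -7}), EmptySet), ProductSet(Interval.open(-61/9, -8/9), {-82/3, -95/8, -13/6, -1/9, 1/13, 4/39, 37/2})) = ProductSet(Interval.open(-61/9, -8/9), {-82/3, -95/8, -13/6, -1/9, 1/13, 4/39, 37/2})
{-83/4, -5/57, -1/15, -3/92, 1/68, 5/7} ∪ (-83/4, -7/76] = [-83/4, -7/76] ∪ {-5/57, -1/15, -3/92, 1/68, 5/7}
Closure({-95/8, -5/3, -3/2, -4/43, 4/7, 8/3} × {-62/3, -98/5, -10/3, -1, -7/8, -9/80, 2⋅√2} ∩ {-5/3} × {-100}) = ∅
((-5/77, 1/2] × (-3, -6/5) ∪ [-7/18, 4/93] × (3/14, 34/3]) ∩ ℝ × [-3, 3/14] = (-5/77, 1/2] × (-3, -6/5)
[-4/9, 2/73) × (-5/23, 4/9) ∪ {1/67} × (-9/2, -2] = ({1/67} × (-9/2, -2]) ∪ ([-4/9, 2/73) × (-5/23, 4/9))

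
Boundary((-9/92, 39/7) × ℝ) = {-9/92, 39/7} × ℝ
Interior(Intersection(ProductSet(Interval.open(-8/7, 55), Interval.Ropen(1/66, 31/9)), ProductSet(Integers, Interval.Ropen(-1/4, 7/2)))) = EmptySet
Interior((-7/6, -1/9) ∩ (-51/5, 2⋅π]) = (-7/6, -1/9)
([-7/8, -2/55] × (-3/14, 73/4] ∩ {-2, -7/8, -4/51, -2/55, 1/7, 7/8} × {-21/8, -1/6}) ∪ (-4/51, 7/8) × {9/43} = ({-7/8, -4/51, -2/55} × {-1/6}) ∪ ((-4/51, 7/8) × {9/43})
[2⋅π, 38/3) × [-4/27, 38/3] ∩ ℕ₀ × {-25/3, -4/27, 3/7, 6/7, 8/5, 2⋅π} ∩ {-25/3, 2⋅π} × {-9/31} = ∅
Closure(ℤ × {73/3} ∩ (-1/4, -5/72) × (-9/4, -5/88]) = ∅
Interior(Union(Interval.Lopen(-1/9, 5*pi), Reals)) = Interval(-oo, oo)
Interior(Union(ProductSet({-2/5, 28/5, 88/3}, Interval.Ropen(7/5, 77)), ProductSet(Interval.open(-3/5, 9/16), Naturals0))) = EmptySet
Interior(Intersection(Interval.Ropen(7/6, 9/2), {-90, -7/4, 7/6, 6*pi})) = EmptySet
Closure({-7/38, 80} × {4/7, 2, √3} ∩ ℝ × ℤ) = {-7/38, 80} × {2}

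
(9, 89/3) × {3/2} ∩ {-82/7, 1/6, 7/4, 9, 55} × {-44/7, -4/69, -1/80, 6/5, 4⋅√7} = ∅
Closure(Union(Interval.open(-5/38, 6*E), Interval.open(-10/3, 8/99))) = Interval(-10/3, 6*E)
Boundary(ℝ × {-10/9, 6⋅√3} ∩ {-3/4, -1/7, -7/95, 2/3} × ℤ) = ∅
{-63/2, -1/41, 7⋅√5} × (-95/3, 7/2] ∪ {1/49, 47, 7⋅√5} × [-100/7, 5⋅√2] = ({-63/2, -1/41, 7⋅√5} × (-95/3, 7/2]) ∪ ({1/49, 47, 7⋅√5} × [-100/7, 5⋅√2])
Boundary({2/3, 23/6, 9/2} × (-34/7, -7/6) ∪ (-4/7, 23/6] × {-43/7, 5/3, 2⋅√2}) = ({2/3, 23/6, 9/2} × [-34/7, -7/6]) ∪ ([-4/7, 23/6] × {-43/7, 5/3, 2⋅√2})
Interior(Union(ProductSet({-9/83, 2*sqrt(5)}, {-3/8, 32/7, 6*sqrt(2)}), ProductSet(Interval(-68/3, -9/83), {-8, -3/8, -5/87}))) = EmptySet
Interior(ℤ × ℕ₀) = ∅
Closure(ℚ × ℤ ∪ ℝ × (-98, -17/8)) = (ℚ × ℤ) ∪ (ℝ × ([-98, -17/8] ∪ (ℤ \ (-98, -17/8))))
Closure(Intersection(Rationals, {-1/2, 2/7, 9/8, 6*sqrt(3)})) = {-1/2, 2/7, 9/8}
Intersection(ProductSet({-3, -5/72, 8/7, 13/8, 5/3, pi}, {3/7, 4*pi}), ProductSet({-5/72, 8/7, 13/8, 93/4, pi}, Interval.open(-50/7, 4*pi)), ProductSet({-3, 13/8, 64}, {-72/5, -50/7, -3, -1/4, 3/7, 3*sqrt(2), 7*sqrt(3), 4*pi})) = ProductSet({13/8}, {3/7})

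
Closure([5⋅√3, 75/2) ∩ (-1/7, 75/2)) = [5⋅√3, 75/2]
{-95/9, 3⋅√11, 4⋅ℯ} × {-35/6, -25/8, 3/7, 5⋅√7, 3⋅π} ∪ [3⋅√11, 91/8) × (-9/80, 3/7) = ([3⋅√11, 91/8) × (-9/80, 3/7)) ∪ ({-95/9, 3⋅√11, 4⋅ℯ} × {-35/6, -25/8, 3/7, 5⋅√7, 3⋅π})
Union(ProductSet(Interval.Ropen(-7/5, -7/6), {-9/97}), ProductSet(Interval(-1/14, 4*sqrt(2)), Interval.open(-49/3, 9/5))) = Union(ProductSet(Interval.Ropen(-7/5, -7/6), {-9/97}), ProductSet(Interval(-1/14, 4*sqrt(2)), Interval.open(-49/3, 9/5)))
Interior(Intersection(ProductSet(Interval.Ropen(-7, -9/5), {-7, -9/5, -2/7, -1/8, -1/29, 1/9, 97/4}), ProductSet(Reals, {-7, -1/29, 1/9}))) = EmptySet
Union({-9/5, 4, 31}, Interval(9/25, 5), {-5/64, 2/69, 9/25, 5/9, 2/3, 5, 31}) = Union({-9/5, -5/64, 2/69, 31}, Interval(9/25, 5))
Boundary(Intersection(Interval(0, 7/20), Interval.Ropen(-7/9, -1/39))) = EmptySet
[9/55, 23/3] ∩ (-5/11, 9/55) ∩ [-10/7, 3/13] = ∅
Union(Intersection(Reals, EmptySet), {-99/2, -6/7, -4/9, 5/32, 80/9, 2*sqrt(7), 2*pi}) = {-99/2, -6/7, -4/9, 5/32, 80/9, 2*sqrt(7), 2*pi}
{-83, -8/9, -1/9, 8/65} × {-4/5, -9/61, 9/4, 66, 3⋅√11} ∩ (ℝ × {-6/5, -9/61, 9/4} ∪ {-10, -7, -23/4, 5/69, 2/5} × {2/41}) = {-83, -8/9, -1/9, 8/65} × {-9/61, 9/4}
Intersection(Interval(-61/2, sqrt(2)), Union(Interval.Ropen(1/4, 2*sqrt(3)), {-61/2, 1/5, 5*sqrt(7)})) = Union({-61/2, 1/5}, Interval(1/4, sqrt(2)))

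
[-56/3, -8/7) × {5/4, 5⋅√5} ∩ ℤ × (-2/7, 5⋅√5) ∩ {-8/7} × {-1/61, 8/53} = ∅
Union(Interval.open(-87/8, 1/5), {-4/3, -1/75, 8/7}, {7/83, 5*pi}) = Union({8/7, 5*pi}, Interval.open(-87/8, 1/5))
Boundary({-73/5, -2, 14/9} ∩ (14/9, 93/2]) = ∅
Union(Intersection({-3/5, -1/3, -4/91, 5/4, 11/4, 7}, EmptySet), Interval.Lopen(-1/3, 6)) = Interval.Lopen(-1/3, 6)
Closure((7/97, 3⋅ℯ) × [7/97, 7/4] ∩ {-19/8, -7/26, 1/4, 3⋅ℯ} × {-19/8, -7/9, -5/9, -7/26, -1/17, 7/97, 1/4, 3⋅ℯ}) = {1/4} × {7/97, 1/4}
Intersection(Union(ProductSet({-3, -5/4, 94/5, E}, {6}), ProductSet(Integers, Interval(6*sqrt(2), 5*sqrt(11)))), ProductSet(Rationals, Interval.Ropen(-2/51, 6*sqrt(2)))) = ProductSet({-3, -5/4, 94/5}, {6})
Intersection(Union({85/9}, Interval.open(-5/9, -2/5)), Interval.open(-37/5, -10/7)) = EmptySet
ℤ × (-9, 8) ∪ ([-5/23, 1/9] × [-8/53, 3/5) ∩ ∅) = ℤ × (-9, 8)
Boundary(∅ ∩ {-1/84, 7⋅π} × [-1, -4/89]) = ∅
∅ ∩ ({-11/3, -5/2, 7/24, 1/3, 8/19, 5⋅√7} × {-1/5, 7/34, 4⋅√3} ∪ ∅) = ∅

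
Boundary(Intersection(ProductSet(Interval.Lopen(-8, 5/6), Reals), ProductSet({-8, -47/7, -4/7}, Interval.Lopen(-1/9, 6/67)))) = ProductSet({-47/7, -4/7}, Interval(-1/9, 6/67))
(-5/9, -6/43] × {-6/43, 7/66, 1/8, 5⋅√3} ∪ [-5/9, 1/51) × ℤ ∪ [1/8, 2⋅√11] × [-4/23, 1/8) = ([-5/9, 1/51) × ℤ) ∪ ((-5/9, -6/43] × {-6/43, 7/66, 1/8, 5⋅√3}) ∪ ([1/8, 2⋅√11] × [-4/23, 1/8))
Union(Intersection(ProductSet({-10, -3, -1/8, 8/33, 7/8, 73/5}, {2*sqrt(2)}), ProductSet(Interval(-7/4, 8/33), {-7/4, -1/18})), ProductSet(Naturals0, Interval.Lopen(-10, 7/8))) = ProductSet(Naturals0, Interval.Lopen(-10, 7/8))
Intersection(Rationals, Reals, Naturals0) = Naturals0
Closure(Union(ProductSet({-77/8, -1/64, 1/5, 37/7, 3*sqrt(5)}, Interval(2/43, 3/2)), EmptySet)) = ProductSet({-77/8, -1/64, 1/5, 37/7, 3*sqrt(5)}, Interval(2/43, 3/2))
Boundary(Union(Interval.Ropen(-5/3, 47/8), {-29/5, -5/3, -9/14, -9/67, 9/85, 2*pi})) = {-29/5, -5/3, 47/8, 2*pi}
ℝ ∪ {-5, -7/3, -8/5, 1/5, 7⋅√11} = ℝ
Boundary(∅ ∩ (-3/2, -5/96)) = ∅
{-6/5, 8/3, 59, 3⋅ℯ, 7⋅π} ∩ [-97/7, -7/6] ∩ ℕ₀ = ∅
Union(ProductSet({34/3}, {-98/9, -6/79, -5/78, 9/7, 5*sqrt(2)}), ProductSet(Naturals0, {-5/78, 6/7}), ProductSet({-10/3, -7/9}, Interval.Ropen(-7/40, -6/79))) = Union(ProductSet({34/3}, {-98/9, -6/79, -5/78, 9/7, 5*sqrt(2)}), ProductSet({-10/3, -7/9}, Interval.Ropen(-7/40, -6/79)), ProductSet(Naturals0, {-5/78, 6/7}))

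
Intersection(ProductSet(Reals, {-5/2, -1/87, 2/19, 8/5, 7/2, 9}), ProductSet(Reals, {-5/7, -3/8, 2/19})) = ProductSet(Reals, {2/19})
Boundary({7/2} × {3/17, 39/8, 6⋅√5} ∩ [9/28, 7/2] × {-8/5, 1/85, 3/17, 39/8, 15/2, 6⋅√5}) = {7/2} × {3/17, 39/8, 6⋅√5}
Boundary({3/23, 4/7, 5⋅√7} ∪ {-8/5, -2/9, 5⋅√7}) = {-8/5, -2/9, 3/23, 4/7, 5⋅√7}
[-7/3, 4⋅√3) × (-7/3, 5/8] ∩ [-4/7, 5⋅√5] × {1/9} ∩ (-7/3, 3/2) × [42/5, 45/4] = ∅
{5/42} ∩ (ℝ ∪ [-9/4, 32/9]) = {5/42}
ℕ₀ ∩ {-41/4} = ∅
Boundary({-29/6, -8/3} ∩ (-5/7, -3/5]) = ∅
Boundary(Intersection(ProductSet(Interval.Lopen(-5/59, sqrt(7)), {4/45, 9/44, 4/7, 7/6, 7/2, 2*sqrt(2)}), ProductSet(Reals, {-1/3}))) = EmptySet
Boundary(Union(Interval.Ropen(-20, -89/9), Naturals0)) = Union(Complement(Naturals0, Interval.open(-20, -89/9)), {-20, -89/9})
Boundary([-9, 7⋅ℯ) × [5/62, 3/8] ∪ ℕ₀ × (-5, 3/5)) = ({-9, 7⋅ℯ} × [5/62, 3/8]) ∪ ([-9, 7⋅ℯ] × {5/62, 3/8}) ∪ (ℕ₀ × ([-5, 5/62] ∪ [3/8, 3/5])) ∪ (ℕ₀ \ (-9, 7⋅ℯ) × [-5, 3/5])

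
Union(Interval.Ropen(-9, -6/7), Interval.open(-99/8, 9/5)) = Interval.open(-99/8, 9/5)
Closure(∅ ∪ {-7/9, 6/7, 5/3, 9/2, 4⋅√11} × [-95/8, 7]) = {-7/9, 6/7, 5/3, 9/2, 4⋅√11} × [-95/8, 7]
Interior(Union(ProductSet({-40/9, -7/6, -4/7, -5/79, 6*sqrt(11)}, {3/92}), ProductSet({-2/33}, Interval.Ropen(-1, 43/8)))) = EmptySet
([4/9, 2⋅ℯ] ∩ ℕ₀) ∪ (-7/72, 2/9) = (-7/72, 2/9) ∪ {1, 2, …, 5}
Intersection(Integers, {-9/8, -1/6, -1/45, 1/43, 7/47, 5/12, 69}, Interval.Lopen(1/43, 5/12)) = EmptySet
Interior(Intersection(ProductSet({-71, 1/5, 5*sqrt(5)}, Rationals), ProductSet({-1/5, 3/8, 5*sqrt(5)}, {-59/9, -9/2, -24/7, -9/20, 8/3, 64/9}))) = EmptySet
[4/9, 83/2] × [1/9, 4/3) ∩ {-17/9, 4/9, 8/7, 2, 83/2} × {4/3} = ∅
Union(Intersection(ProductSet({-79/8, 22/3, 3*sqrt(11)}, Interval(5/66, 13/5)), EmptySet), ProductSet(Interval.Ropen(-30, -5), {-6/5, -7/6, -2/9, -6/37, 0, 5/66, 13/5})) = ProductSet(Interval.Ropen(-30, -5), {-6/5, -7/6, -2/9, -6/37, 0, 5/66, 13/5})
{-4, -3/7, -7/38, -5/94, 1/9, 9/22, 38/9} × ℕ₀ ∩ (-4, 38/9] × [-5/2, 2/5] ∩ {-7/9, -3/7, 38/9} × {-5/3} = ∅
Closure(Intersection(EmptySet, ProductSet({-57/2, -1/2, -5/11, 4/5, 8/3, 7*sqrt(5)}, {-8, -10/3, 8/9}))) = EmptySet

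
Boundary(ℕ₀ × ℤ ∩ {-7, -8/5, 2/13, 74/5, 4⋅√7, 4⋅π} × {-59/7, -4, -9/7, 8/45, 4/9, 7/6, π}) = ∅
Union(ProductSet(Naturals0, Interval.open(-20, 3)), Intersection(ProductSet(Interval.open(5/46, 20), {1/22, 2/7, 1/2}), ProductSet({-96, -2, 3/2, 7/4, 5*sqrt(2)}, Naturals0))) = ProductSet(Naturals0, Interval.open(-20, 3))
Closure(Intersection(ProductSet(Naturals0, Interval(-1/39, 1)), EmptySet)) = EmptySet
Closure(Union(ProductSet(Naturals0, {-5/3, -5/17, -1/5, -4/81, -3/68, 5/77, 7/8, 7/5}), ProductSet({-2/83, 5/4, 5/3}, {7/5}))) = Union(ProductSet({-2/83, 5/4, 5/3}, {7/5}), ProductSet(Naturals0, {-5/3, -5/17, -1/5, -4/81, -3/68, 5/77, 7/8, 7/5}))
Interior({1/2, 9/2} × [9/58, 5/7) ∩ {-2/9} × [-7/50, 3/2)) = ∅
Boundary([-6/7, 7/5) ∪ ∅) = {-6/7, 7/5}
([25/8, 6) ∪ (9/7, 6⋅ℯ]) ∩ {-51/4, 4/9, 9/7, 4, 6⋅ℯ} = {4, 6⋅ℯ}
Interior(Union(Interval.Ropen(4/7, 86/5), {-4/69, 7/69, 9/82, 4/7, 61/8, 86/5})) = Interval.open(4/7, 86/5)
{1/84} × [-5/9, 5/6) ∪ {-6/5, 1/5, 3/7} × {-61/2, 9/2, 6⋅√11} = ({1/84} × [-5/9, 5/6)) ∪ ({-6/5, 1/5, 3/7} × {-61/2, 9/2, 6⋅√11})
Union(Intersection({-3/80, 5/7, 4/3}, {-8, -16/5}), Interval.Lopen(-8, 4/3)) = Interval.Lopen(-8, 4/3)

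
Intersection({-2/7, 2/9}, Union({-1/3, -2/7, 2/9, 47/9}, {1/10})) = {-2/7, 2/9}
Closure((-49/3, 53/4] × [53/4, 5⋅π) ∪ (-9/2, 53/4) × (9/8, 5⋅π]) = ({53/4} × [9/8, 5⋅π]) ∪ ([-49/3, 53/4] × {5⋅π}) ∪ ({-49/3, 53/4} × [53/4, 5⋅π]) ∪ ([-9/2, 53/4] × {9/8, 5⋅π}) ∪ ((-49/3, 53/4] × [53/4, 5⋅π)) ∪ ((-9/2, 53/4) × (9/8, 5⋅π]) ∪ ({-9/2, 53/4} × ([9/8, 53/4] ∪ {5⋅π})) ∪ (([-49/3, -9/2] ∪ {53/4}) × {53/4, 5⋅π})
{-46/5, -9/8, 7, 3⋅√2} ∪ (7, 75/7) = {-46/5, -9/8, 3⋅√2} ∪ [7, 75/7)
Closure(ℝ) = ℝ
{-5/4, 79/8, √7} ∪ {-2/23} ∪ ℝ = ℝ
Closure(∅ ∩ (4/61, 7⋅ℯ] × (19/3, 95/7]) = ∅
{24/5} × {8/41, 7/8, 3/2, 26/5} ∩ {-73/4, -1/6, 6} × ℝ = ∅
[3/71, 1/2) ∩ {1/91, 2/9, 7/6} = {2/9}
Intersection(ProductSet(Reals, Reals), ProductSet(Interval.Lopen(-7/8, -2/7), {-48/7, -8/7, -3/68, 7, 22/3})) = ProductSet(Interval.Lopen(-7/8, -2/7), {-48/7, -8/7, -3/68, 7, 22/3})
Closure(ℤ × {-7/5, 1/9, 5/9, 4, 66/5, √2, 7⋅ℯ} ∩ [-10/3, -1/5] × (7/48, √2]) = {-3, -2, -1} × {5/9, √2}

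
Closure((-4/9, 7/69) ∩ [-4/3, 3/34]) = [-4/9, 3/34]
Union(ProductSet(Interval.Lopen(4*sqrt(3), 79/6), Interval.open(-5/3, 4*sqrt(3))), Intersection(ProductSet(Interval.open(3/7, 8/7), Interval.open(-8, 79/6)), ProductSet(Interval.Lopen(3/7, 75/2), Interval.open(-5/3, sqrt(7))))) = Union(ProductSet(Interval.open(3/7, 8/7), Interval.open(-5/3, sqrt(7))), ProductSet(Interval.Lopen(4*sqrt(3), 79/6), Interval.open(-5/3, 4*sqrt(3))))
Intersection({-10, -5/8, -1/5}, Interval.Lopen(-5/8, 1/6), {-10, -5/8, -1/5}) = {-1/5}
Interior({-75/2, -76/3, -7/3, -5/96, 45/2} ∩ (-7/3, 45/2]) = ∅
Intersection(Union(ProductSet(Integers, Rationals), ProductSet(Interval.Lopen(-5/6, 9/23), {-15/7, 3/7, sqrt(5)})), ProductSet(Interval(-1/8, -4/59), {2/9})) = EmptySet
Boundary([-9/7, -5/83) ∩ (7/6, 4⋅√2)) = ∅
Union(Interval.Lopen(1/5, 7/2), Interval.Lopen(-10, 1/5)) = Interval.Lopen(-10, 7/2)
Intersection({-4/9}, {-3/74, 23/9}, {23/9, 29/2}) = EmptySet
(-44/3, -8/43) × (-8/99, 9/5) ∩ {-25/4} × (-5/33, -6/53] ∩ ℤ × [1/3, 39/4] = ∅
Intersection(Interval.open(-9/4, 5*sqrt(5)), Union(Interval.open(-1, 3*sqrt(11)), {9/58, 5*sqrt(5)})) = Interval.open(-1, 3*sqrt(11))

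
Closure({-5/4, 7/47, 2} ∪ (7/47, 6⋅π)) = {-5/4} ∪ [7/47, 6⋅π]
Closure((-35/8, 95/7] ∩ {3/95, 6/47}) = {3/95, 6/47}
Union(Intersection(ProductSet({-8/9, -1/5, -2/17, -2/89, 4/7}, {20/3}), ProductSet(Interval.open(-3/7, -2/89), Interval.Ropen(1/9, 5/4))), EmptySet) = EmptySet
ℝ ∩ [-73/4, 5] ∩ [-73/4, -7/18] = [-73/4, -7/18]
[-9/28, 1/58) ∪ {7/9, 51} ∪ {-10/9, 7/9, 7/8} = {-10/9, 7/9, 7/8, 51} ∪ [-9/28, 1/58)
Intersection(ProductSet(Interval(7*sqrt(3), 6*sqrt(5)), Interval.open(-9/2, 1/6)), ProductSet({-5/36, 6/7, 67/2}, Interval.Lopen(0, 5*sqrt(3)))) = EmptySet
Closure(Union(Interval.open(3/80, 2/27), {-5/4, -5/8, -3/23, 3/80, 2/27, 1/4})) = Union({-5/4, -5/8, -3/23, 1/4}, Interval(3/80, 2/27))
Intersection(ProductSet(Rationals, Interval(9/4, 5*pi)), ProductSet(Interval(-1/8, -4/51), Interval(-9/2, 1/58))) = EmptySet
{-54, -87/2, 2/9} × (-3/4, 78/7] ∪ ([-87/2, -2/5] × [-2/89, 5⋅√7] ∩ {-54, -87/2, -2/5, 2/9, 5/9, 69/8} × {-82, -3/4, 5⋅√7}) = ({-87/2, -2/5} × {5⋅√7}) ∪ ({-54, -87/2, 2/9} × (-3/4, 78/7])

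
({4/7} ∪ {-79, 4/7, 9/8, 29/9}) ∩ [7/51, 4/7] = {4/7}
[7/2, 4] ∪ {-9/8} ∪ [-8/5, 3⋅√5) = [-8/5, 3⋅√5)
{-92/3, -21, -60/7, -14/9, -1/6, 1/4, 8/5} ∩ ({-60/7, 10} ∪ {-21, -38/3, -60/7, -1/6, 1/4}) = {-21, -60/7, -1/6, 1/4}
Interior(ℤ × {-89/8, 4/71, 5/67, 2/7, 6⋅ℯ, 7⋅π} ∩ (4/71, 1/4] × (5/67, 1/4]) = ∅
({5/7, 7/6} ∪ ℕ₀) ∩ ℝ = ℕ₀ ∪ {5/7, 7/6}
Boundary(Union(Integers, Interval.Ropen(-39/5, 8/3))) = Union(Complement(Integers, Interval.open(-39/5, 8/3)), {-39/5, 8/3})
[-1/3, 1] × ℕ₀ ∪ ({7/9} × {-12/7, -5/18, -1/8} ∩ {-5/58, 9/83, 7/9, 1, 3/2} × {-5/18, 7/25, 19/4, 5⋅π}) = ({7/9} × {-5/18}) ∪ ([-1/3, 1] × ℕ₀)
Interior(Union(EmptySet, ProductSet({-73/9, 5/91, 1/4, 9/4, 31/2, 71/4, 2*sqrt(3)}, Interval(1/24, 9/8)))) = EmptySet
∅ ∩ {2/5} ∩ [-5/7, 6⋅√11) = ∅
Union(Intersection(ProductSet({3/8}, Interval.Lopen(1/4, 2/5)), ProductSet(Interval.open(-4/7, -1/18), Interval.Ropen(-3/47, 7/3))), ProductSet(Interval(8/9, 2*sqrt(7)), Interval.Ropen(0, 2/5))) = ProductSet(Interval(8/9, 2*sqrt(7)), Interval.Ropen(0, 2/5))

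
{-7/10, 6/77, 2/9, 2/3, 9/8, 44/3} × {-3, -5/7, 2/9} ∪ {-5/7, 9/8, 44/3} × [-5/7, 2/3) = ({-5/7, 9/8, 44/3} × [-5/7, 2/3)) ∪ ({-7/10, 6/77, 2/9, 2/3, 9/8, 44/3} × {-3, -5/7, 2/9})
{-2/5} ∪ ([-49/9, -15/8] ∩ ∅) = {-2/5}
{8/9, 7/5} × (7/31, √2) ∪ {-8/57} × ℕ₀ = ({-8/57} × ℕ₀) ∪ ({8/9, 7/5} × (7/31, √2))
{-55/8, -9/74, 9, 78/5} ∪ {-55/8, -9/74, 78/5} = {-55/8, -9/74, 9, 78/5}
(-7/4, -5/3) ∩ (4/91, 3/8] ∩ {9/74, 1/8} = ∅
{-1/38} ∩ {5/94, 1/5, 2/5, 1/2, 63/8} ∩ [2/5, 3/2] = ∅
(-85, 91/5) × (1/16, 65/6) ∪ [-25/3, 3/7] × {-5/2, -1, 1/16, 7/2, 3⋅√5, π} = ((-85, 91/5) × (1/16, 65/6)) ∪ ([-25/3, 3/7] × {-5/2, -1, 1/16, 7/2, 3⋅√5, π})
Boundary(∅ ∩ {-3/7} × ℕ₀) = ∅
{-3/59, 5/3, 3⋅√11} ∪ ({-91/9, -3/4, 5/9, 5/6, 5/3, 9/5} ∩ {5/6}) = {-3/59, 5/6, 5/3, 3⋅√11}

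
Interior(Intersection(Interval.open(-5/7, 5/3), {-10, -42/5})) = EmptySet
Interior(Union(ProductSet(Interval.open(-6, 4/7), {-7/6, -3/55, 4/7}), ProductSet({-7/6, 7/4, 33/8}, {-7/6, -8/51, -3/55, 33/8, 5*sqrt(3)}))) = EmptySet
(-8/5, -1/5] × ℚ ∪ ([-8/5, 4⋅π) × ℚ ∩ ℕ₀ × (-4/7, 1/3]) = ((-8/5, -1/5] × ℚ) ∪ ({0, 1, …, 12} × (ℚ ∩ (-4/7, 1/3]))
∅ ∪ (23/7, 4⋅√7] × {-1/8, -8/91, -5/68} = (23/7, 4⋅√7] × {-1/8, -8/91, -5/68}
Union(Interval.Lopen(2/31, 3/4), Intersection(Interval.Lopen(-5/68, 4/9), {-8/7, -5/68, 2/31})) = Interval(2/31, 3/4)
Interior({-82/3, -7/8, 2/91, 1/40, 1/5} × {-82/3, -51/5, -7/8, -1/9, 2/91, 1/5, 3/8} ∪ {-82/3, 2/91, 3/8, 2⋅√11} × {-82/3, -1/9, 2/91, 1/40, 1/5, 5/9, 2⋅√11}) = ∅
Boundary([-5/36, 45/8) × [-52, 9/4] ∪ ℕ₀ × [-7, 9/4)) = (ℕ₀ × {9/4}) ∪ ({-5/36, 45/8} × [-52, 9/4]) ∪ ([-5/36, 45/8] × {-52, 9/4}) ∪ (ℕ₀ \ (-5/36, 45/8) × [-7, 9/4])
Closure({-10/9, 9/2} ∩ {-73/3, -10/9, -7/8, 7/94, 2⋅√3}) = {-10/9}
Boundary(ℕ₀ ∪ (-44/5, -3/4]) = {-44/5, -3/4} ∪ (ℕ₀ \ (-44/5, -3/4))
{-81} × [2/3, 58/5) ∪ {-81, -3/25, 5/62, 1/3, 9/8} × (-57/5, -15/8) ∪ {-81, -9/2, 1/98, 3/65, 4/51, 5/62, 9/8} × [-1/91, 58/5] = ({-81, -3/25, 5/62, 1/3, 9/8} × (-57/5, -15/8)) ∪ ({-81, -9/2, 1/98, 3/65, 4/51, 5/62, 9/8} × [-1/91, 58/5])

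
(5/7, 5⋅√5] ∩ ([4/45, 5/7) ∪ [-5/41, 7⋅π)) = (5/7, 5⋅√5]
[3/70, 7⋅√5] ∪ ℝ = (-∞, ∞)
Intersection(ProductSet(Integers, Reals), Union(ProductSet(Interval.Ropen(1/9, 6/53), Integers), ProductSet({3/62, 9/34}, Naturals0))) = EmptySet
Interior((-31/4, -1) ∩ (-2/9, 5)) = ∅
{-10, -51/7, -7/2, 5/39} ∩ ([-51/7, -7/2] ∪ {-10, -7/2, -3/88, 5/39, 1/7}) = {-10, -51/7, -7/2, 5/39}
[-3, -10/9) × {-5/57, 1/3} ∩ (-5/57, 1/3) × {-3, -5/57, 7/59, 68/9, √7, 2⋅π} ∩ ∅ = ∅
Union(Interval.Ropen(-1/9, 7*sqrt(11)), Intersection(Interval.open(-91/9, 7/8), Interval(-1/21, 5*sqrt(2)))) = Interval.Ropen(-1/9, 7*sqrt(11))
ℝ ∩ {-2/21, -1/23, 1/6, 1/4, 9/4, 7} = {-2/21, -1/23, 1/6, 1/4, 9/4, 7}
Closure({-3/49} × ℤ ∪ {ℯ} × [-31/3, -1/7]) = ({-3/49} × ℤ) ∪ ({ℯ} × [-31/3, -1/7])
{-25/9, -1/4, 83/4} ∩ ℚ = {-25/9, -1/4, 83/4}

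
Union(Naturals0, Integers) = Integers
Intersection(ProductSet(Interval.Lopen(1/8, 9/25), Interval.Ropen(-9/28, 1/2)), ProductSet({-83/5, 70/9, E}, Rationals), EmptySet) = EmptySet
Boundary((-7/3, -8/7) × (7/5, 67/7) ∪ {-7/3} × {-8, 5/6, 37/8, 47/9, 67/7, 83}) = ({-7/3, -8/7} × [7/5, 67/7]) ∪ ([-7/3, -8/7] × {7/5, 67/7}) ∪ ({-7/3} × {-8, 5/6, 37/8, 47/9, 67/7, 83})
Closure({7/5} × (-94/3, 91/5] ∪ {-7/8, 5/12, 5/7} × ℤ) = ({-7/8, 5/12, 5/7} × ℤ) ∪ ({7/5} × [-94/3, 91/5])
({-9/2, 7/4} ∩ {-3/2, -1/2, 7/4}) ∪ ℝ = ℝ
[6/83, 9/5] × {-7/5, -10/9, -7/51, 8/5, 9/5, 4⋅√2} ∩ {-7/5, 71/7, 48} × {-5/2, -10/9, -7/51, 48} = ∅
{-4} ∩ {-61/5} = ∅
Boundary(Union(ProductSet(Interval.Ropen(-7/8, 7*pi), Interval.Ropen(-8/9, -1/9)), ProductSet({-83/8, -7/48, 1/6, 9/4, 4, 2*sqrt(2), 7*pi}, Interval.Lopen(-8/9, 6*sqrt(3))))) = Union(ProductSet({-83/8, 7*pi}, Interval(-8/9, 6*sqrt(3))), ProductSet({-7/8, 7*pi}, Interval(-8/9, -1/9)), ProductSet({-83/8, -7/48, 1/6, 9/4, 4, 2*sqrt(2), 7*pi}, Union({-8/9}, Interval(-1/9, 6*sqrt(3)))), ProductSet(Interval(-7/8, 7*pi), {-8/9, -1/9}))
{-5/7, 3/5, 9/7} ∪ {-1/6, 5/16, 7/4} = {-5/7, -1/6, 5/16, 3/5, 9/7, 7/4}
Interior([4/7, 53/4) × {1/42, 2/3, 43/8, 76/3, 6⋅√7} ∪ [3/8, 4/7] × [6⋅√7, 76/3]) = (3/8, 4/7) × (6⋅√7, 76/3)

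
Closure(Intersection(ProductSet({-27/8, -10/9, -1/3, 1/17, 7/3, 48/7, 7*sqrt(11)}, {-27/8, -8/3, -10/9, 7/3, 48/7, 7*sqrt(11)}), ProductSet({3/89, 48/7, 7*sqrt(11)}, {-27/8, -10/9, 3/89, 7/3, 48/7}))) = ProductSet({48/7, 7*sqrt(11)}, {-27/8, -10/9, 7/3, 48/7})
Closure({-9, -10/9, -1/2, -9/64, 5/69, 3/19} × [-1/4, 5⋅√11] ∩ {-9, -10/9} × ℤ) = {-9, -10/9} × {0, 1, …, 16}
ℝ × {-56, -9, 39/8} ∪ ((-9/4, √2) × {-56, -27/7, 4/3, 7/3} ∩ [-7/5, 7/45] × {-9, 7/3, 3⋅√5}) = (ℝ × {-56, -9, 39/8}) ∪ ([-7/5, 7/45] × {7/3})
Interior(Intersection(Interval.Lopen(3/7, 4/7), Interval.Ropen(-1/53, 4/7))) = Interval.open(3/7, 4/7)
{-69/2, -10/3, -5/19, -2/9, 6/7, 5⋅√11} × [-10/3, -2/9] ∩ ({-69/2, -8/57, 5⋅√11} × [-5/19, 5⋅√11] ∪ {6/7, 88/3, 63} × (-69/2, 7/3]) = ({6/7} × [-10/3, -2/9]) ∪ ({-69/2, 5⋅√11} × [-5/19, -2/9])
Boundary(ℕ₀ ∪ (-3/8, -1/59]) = {-3/8, -1/59} ∪ (ℕ₀ \ (-3/8, -1/59))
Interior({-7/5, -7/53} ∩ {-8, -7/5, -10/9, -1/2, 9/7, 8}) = ∅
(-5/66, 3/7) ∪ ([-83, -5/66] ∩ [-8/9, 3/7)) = [-8/9, 3/7)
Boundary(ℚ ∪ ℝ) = ∅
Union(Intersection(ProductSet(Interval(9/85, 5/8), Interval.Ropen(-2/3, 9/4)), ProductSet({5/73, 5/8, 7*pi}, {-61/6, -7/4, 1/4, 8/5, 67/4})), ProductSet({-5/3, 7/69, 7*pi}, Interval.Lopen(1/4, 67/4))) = Union(ProductSet({5/8}, {1/4, 8/5}), ProductSet({-5/3, 7/69, 7*pi}, Interval.Lopen(1/4, 67/4)))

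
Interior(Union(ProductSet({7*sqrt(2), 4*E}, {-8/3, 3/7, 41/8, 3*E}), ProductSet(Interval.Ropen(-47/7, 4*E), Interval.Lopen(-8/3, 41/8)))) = ProductSet(Interval.open(-47/7, 4*E), Interval.open(-8/3, 41/8))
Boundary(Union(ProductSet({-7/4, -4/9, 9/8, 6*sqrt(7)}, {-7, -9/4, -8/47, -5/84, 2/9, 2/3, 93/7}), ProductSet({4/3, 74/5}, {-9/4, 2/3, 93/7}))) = Union(ProductSet({4/3, 74/5}, {-9/4, 2/3, 93/7}), ProductSet({-7/4, -4/9, 9/8, 6*sqrt(7)}, {-7, -9/4, -8/47, -5/84, 2/9, 2/3, 93/7}))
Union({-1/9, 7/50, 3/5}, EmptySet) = {-1/9, 7/50, 3/5}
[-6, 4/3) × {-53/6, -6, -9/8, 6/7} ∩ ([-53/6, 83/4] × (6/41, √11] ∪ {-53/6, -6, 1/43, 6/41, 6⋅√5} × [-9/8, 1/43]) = ({-6, 1/43, 6/41} × {-9/8}) ∪ ([-6, 4/3) × {6/7})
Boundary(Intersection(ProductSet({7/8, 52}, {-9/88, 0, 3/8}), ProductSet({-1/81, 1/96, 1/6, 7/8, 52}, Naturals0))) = ProductSet({7/8, 52}, {0})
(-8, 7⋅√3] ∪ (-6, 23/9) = (-8, 7⋅√3]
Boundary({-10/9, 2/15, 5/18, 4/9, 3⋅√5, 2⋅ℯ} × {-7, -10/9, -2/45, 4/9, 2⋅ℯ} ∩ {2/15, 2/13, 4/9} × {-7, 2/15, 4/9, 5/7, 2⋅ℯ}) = {2/15, 4/9} × {-7, 4/9, 2⋅ℯ}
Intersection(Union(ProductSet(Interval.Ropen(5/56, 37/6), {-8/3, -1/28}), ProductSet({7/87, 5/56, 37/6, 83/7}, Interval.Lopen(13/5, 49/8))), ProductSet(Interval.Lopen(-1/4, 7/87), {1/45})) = EmptySet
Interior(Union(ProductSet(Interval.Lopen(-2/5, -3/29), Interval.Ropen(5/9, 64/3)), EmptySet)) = ProductSet(Interval.open(-2/5, -3/29), Interval.open(5/9, 64/3))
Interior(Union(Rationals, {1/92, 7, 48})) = EmptySet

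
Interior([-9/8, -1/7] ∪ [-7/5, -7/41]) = (-7/5, -1/7)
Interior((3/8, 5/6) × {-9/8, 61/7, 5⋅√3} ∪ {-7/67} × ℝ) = ∅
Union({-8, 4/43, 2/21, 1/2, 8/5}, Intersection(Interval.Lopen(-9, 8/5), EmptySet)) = {-8, 4/43, 2/21, 1/2, 8/5}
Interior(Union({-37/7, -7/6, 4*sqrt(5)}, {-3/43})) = EmptySet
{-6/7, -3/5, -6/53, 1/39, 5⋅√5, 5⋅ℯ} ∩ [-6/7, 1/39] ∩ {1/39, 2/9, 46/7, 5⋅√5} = {1/39}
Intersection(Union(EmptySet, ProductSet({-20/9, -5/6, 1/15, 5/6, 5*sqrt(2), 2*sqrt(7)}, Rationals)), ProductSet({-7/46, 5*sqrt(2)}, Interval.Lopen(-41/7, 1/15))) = ProductSet({5*sqrt(2)}, Intersection(Interval.Lopen(-41/7, 1/15), Rationals))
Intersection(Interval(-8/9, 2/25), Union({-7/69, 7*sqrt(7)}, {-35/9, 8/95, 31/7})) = {-7/69}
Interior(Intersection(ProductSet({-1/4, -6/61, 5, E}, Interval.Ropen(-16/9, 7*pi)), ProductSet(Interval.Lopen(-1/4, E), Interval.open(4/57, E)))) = EmptySet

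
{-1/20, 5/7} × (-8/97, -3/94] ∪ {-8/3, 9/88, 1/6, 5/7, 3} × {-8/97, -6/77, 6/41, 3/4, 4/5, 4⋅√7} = ({-1/20, 5/7} × (-8/97, -3/94]) ∪ ({-8/3, 9/88, 1/6, 5/7, 3} × {-8/97, -6/77, 6/41, 3/4, 4/5, 4⋅√7})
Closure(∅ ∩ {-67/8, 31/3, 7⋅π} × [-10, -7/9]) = ∅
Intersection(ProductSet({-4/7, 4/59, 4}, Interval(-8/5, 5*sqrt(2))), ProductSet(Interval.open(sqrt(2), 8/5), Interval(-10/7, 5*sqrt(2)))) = EmptySet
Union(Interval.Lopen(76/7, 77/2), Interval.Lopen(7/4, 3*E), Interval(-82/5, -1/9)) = Union(Interval(-82/5, -1/9), Interval.Lopen(7/4, 3*E), Interval.Lopen(76/7, 77/2))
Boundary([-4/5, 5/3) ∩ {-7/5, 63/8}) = ∅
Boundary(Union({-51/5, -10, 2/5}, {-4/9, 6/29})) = {-51/5, -10, -4/9, 6/29, 2/5}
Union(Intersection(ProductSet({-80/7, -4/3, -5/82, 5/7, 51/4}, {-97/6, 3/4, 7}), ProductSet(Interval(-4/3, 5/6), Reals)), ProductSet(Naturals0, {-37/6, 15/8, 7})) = Union(ProductSet({-4/3, -5/82, 5/7}, {-97/6, 3/4, 7}), ProductSet(Naturals0, {-37/6, 15/8, 7}))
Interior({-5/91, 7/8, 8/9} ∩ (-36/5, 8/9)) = ∅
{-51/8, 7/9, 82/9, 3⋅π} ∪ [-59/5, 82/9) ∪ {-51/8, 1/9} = [-59/5, 82/9] ∪ {3⋅π}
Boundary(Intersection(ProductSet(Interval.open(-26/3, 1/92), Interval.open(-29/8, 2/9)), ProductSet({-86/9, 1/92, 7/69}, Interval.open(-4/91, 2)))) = EmptySet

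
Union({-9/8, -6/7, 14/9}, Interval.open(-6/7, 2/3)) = Union({-9/8, 14/9}, Interval.Ropen(-6/7, 2/3))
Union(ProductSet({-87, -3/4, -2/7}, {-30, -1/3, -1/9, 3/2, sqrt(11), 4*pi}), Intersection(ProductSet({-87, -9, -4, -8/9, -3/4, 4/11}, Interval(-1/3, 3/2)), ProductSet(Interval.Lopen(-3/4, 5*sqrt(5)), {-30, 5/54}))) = Union(ProductSet({4/11}, {5/54}), ProductSet({-87, -3/4, -2/7}, {-30, -1/3, -1/9, 3/2, sqrt(11), 4*pi}))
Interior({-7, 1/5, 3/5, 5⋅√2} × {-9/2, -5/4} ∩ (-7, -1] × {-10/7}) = ∅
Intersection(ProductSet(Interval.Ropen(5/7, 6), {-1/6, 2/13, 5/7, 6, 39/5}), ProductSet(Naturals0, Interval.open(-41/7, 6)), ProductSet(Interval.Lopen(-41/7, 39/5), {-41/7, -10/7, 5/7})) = ProductSet(Range(1, 6, 1), {5/7})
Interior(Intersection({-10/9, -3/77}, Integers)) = EmptySet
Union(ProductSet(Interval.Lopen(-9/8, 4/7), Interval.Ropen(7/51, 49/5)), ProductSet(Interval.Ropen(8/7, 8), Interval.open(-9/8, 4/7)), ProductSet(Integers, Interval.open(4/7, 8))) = Union(ProductSet(Integers, Interval.open(4/7, 8)), ProductSet(Interval.Lopen(-9/8, 4/7), Interval.Ropen(7/51, 49/5)), ProductSet(Interval.Ropen(8/7, 8), Interval.open(-9/8, 4/7)))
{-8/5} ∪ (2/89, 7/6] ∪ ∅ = {-8/5} ∪ (2/89, 7/6]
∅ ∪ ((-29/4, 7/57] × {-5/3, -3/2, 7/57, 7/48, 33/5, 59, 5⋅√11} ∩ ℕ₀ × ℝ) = {0} × {-5/3, -3/2, 7/57, 7/48, 33/5, 59, 5⋅√11}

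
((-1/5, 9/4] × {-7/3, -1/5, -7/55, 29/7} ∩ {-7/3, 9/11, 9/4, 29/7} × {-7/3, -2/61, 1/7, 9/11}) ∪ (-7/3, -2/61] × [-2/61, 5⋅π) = ({9/11, 9/4} × {-7/3}) ∪ ((-7/3, -2/61] × [-2/61, 5⋅π))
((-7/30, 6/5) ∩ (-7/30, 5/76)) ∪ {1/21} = (-7/30, 5/76)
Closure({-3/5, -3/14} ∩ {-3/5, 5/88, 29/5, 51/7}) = {-3/5}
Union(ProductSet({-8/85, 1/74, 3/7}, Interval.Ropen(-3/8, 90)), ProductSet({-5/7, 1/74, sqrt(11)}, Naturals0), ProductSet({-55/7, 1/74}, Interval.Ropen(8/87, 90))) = Union(ProductSet({-55/7, 1/74}, Interval.Ropen(8/87, 90)), ProductSet({-5/7, 1/74, sqrt(11)}, Naturals0), ProductSet({-8/85, 1/74, 3/7}, Interval.Ropen(-3/8, 90)))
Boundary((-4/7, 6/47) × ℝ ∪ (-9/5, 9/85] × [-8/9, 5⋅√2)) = ({6/47} × ℝ) ∪ ({-9/5} × [-8/9, 5⋅√2]) ∪ ([-9/5, -4/7] × {-8/9, 5⋅√2}) ∪ ({-4/7, 6/47} × ((-∞, -8/9] ∪ [5⋅√2, ∞)))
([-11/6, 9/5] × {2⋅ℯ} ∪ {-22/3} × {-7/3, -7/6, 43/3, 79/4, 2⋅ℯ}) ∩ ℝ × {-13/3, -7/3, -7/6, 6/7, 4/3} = {-22/3} × {-7/3, -7/6}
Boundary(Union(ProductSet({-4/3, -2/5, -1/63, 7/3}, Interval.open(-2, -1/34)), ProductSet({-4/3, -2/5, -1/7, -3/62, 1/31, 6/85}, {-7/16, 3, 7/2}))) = Union(ProductSet({-4/3, -2/5, -1/63, 7/3}, Interval(-2, -1/34)), ProductSet({-4/3, -2/5, -1/7, -3/62, 1/31, 6/85}, {-7/16, 3, 7/2}))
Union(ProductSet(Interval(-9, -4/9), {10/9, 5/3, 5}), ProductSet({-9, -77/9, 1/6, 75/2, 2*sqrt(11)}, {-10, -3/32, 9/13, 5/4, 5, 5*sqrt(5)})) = Union(ProductSet({-9, -77/9, 1/6, 75/2, 2*sqrt(11)}, {-10, -3/32, 9/13, 5/4, 5, 5*sqrt(5)}), ProductSet(Interval(-9, -4/9), {10/9, 5/3, 5}))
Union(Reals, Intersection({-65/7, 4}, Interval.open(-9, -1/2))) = Reals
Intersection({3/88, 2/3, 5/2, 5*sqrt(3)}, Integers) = EmptySet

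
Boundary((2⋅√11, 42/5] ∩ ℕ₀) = {7, 8}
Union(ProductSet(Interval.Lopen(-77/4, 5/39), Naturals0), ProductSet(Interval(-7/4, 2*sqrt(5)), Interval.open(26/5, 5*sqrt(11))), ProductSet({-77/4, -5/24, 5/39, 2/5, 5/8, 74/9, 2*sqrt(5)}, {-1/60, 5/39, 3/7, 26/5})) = Union(ProductSet({-77/4, -5/24, 5/39, 2/5, 5/8, 74/9, 2*sqrt(5)}, {-1/60, 5/39, 3/7, 26/5}), ProductSet(Interval.Lopen(-77/4, 5/39), Naturals0), ProductSet(Interval(-7/4, 2*sqrt(5)), Interval.open(26/5, 5*sqrt(11))))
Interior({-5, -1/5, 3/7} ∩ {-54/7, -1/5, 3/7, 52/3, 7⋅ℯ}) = ∅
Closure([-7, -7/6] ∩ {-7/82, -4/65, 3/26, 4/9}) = ∅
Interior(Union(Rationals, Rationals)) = EmptySet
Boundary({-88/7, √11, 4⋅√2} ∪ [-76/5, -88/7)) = {-76/5, -88/7, √11, 4⋅√2}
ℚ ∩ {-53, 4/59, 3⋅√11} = {-53, 4/59}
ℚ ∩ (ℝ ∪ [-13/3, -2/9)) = ℚ ∩ (-∞, ∞)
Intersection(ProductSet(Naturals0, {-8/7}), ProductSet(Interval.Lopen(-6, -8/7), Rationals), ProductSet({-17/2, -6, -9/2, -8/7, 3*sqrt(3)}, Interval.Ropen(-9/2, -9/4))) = EmptySet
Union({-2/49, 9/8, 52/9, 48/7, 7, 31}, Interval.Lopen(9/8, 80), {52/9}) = Union({-2/49}, Interval(9/8, 80))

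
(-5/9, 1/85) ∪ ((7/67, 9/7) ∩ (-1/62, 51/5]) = (-5/9, 1/85) ∪ (7/67, 9/7)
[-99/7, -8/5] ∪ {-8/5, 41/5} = [-99/7, -8/5] ∪ {41/5}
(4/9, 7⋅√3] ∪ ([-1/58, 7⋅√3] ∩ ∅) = (4/9, 7⋅√3]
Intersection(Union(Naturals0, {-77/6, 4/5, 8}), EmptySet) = EmptySet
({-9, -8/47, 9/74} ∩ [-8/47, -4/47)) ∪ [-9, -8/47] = [-9, -8/47]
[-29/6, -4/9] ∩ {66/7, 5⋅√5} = ∅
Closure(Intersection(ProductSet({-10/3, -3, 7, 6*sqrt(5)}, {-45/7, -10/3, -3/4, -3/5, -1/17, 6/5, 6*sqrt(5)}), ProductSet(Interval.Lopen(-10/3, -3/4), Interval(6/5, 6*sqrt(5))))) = ProductSet({-3}, {6/5, 6*sqrt(5)})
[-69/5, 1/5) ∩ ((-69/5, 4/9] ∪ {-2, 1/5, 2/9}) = (-69/5, 1/5)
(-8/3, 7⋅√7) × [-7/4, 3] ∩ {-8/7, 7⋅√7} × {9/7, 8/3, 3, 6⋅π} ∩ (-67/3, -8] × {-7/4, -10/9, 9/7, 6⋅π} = ∅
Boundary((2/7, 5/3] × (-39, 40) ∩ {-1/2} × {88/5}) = ∅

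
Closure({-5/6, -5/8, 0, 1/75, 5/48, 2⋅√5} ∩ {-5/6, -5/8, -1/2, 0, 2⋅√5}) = {-5/6, -5/8, 0, 2⋅√5}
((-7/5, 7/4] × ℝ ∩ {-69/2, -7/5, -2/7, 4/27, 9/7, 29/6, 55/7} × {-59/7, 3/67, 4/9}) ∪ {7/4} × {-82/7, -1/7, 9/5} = ({7/4} × {-82/7, -1/7, 9/5}) ∪ ({-2/7, 4/27, 9/7} × {-59/7, 3/67, 4/9})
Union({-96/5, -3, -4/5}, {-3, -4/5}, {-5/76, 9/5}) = {-96/5, -3, -4/5, -5/76, 9/5}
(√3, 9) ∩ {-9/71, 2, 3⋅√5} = {2, 3⋅√5}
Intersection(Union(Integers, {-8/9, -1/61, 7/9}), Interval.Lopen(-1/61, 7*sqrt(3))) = Union({7/9}, Range(0, 13, 1))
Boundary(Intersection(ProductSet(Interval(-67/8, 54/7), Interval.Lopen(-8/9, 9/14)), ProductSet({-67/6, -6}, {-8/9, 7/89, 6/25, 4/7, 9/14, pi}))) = ProductSet({-6}, {7/89, 6/25, 4/7, 9/14})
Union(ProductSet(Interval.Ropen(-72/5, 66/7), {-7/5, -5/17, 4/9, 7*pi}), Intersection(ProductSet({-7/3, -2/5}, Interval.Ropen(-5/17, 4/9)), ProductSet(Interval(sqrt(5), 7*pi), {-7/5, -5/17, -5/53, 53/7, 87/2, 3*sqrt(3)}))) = ProductSet(Interval.Ropen(-72/5, 66/7), {-7/5, -5/17, 4/9, 7*pi})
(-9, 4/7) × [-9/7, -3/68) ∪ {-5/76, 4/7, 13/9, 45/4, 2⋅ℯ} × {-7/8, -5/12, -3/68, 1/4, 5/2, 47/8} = ((-9, 4/7) × [-9/7, -3/68)) ∪ ({-5/76, 4/7, 13/9, 45/4, 2⋅ℯ} × {-7/8, -5/12, -3/68, 1/4, 5/2, 47/8})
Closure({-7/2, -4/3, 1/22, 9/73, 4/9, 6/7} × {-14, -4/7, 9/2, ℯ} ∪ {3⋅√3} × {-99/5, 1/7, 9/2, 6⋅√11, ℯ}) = ({-7/2, -4/3, 1/22, 9/73, 4/9, 6/7} × {-14, -4/7, 9/2, ℯ}) ∪ ({3⋅√3} × {-99/5, 1/7, 9/2, 6⋅√11, ℯ})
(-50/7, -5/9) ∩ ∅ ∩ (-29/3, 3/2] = ∅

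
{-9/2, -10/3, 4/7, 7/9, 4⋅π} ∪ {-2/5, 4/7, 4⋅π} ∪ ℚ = ℚ ∪ {4⋅π}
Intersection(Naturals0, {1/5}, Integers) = EmptySet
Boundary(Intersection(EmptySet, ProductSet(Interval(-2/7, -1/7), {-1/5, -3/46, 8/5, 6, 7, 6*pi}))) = EmptySet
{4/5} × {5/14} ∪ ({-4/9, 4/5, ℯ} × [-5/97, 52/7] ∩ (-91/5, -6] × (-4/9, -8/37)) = {4/5} × {5/14}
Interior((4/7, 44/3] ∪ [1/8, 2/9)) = (1/8, 2/9) ∪ (4/7, 44/3)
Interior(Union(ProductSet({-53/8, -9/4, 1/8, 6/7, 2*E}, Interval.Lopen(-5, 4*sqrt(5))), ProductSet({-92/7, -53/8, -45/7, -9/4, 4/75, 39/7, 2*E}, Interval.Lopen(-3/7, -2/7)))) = EmptySet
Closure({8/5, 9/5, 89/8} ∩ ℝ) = {8/5, 9/5, 89/8}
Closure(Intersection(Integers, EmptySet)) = EmptySet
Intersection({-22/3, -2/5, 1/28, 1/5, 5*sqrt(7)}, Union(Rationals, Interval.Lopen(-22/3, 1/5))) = {-22/3, -2/5, 1/28, 1/5}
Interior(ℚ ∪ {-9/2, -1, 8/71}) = ∅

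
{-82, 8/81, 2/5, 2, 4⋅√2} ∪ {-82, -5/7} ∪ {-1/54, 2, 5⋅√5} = {-82, -5/7, -1/54, 8/81, 2/5, 2, 4⋅√2, 5⋅√5}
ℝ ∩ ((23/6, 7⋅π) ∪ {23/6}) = [23/6, 7⋅π)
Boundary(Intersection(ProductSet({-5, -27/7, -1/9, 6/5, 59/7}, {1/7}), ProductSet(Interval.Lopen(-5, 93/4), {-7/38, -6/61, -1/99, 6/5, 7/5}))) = EmptySet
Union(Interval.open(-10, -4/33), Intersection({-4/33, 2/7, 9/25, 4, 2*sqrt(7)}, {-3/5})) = Interval.open(-10, -4/33)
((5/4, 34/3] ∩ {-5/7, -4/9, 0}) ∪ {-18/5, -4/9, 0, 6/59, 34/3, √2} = {-18/5, -4/9, 0, 6/59, 34/3, √2}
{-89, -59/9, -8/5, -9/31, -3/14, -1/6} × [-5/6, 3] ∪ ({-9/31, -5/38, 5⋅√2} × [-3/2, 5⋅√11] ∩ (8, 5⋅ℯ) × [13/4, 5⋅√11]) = {-89, -59/9, -8/5, -9/31, -3/14, -1/6} × [-5/6, 3]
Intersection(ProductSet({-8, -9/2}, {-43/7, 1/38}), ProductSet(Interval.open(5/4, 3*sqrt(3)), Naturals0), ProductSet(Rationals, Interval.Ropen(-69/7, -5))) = EmptySet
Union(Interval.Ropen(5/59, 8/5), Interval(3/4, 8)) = Interval(5/59, 8)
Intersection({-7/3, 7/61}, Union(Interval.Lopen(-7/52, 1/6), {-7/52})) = {7/61}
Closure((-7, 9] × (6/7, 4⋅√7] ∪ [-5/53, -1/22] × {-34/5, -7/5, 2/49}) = ([-5/53, -1/22] × {-34/5, -7/5, 2/49}) ∪ ({-7, 9} × [6/7, 4⋅√7]) ∪ ([-7, 9] × {6/7, 4⋅√7}) ∪ ((-7, 9] × (6/7, 4⋅√7])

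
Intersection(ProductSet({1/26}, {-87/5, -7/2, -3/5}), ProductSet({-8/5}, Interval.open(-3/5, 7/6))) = EmptySet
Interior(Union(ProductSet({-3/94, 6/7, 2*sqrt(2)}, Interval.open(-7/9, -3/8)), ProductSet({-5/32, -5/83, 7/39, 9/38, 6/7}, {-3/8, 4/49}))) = EmptySet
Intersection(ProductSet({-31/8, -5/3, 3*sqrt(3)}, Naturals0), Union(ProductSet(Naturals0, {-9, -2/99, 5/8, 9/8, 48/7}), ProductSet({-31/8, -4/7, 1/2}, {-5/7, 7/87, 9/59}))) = EmptySet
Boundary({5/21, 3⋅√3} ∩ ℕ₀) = ∅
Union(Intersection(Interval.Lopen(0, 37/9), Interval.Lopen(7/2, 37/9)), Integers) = Union(Integers, Interval.Lopen(7/2, 37/9))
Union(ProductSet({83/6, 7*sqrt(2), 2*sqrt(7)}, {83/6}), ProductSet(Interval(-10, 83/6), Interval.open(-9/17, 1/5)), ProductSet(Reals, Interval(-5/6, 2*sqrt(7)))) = Union(ProductSet({83/6, 7*sqrt(2), 2*sqrt(7)}, {83/6}), ProductSet(Reals, Interval(-5/6, 2*sqrt(7))))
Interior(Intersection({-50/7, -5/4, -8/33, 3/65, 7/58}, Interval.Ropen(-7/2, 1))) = EmptySet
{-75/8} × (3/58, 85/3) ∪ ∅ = {-75/8} × (3/58, 85/3)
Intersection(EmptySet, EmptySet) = EmptySet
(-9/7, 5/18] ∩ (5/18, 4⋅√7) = ∅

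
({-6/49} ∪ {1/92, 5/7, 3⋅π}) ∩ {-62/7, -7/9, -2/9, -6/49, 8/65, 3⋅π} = {-6/49, 3⋅π}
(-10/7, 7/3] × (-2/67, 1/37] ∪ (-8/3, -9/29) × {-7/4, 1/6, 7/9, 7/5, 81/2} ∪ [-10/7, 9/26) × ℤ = ([-10/7, 9/26) × ℤ) ∪ ((-10/7, 7/3] × (-2/67, 1/37]) ∪ ((-8/3, -9/29) × {-7/4, 1/6, 7/9, 7/5, 81/2})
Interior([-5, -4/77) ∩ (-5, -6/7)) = (-5, -6/7)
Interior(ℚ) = ∅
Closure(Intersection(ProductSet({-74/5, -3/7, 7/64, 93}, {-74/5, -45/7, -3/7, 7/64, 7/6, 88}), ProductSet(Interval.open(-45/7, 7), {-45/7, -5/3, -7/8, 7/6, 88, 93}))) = ProductSet({-3/7, 7/64}, {-45/7, 7/6, 88})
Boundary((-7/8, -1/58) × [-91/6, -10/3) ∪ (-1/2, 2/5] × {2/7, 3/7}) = ({-7/8, -1/58} × [-91/6, -10/3]) ∪ ([-7/8, -1/58] × {-91/6, -10/3}) ∪ ([-1/2, 2/5] × {2/7, 3/7})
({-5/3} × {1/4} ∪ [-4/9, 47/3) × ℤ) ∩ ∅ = ∅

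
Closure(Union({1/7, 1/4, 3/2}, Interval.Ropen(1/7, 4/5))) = Union({3/2}, Interval(1/7, 4/5))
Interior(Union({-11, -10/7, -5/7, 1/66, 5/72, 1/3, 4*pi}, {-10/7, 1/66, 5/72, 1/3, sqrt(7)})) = EmptySet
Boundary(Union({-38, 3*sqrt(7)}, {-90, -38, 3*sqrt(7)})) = {-90, -38, 3*sqrt(7)}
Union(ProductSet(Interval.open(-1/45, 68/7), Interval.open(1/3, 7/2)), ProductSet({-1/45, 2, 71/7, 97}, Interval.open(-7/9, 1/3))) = Union(ProductSet({-1/45, 2, 71/7, 97}, Interval.open(-7/9, 1/3)), ProductSet(Interval.open(-1/45, 68/7), Interval.open(1/3, 7/2)))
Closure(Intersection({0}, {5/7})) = EmptySet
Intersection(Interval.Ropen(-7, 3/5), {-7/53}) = {-7/53}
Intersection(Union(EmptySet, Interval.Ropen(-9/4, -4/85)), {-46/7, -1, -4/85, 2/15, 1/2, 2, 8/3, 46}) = {-1}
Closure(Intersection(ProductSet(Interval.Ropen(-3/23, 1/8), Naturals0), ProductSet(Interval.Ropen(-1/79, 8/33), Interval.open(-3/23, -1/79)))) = EmptySet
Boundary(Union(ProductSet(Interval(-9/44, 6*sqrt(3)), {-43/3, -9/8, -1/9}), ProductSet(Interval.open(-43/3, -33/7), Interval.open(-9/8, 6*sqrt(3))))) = Union(ProductSet({-43/3, -33/7}, Interval(-9/8, 6*sqrt(3))), ProductSet(Interval(-43/3, -33/7), {-9/8, 6*sqrt(3)}), ProductSet(Interval(-9/44, 6*sqrt(3)), {-43/3, -9/8, -1/9}))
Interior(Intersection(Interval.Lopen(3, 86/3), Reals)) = Interval.open(3, 86/3)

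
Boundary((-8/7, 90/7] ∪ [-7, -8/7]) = {-7, 90/7}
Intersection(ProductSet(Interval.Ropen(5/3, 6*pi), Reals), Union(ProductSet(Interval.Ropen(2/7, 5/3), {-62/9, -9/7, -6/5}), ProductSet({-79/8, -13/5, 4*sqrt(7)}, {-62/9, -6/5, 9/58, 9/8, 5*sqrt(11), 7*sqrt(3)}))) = ProductSet({4*sqrt(7)}, {-62/9, -6/5, 9/58, 9/8, 5*sqrt(11), 7*sqrt(3)})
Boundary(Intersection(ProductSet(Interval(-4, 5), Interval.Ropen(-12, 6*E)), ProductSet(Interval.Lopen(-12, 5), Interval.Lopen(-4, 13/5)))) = Union(ProductSet({-4, 5}, Interval(-4, 13/5)), ProductSet(Interval(-4, 5), {-4, 13/5}))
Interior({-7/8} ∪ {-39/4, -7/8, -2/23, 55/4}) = ∅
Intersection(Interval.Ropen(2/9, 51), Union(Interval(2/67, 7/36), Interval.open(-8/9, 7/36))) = EmptySet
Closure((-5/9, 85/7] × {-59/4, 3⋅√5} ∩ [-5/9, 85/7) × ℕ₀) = ∅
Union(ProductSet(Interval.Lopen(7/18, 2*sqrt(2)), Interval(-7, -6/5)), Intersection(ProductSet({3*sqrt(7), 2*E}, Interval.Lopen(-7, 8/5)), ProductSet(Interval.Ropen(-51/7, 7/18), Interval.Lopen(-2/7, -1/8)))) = ProductSet(Interval.Lopen(7/18, 2*sqrt(2)), Interval(-7, -6/5))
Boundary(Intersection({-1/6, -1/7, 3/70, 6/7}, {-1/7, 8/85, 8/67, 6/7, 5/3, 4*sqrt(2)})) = {-1/7, 6/7}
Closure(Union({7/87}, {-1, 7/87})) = {-1, 7/87}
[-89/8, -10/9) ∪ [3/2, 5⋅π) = [-89/8, -10/9) ∪ [3/2, 5⋅π)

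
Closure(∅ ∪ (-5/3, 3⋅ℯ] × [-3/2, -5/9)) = ({-5/3, 3⋅ℯ} × [-3/2, -5/9]) ∪ ([-5/3, 3⋅ℯ] × {-3/2, -5/9}) ∪ ((-5/3, 3⋅ℯ] × [-3/2, -5/9))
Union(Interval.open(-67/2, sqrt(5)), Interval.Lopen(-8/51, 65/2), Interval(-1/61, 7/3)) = Interval.Lopen(-67/2, 65/2)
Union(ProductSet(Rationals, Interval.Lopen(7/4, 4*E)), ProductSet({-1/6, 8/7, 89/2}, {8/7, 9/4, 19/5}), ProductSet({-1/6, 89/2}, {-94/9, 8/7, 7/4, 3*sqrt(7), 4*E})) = Union(ProductSet({-1/6, 89/2}, {-94/9, 8/7, 7/4, 3*sqrt(7), 4*E}), ProductSet({-1/6, 8/7, 89/2}, {8/7, 9/4, 19/5}), ProductSet(Rationals, Interval.Lopen(7/4, 4*E)))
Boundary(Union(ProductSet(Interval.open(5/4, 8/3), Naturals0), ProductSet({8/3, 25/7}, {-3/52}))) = Union(ProductSet({8/3, 25/7}, {-3/52}), ProductSet(Interval(5/4, 8/3), Naturals0))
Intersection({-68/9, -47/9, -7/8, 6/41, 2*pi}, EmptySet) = EmptySet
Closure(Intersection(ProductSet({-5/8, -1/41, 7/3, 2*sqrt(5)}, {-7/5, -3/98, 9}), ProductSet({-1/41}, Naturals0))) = ProductSet({-1/41}, {9})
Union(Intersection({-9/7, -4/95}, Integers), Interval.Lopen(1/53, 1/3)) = Interval.Lopen(1/53, 1/3)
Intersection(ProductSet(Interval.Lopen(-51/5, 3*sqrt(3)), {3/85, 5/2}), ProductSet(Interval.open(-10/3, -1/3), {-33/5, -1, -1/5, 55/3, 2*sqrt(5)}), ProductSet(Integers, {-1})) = EmptySet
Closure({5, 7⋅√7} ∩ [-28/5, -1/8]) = ∅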